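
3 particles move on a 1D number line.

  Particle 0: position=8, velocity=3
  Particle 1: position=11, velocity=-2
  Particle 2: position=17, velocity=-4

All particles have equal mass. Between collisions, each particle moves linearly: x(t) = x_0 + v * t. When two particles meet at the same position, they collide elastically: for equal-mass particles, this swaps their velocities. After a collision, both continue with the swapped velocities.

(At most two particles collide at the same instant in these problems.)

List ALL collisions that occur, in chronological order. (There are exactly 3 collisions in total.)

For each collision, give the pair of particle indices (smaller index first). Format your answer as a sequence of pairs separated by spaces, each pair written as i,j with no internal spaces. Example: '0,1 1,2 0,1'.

Collision at t=3/5: particles 0 and 1 swap velocities; positions: p0=49/5 p1=49/5 p2=73/5; velocities now: v0=-2 v1=3 v2=-4
Collision at t=9/7: particles 1 and 2 swap velocities; positions: p0=59/7 p1=83/7 p2=83/7; velocities now: v0=-2 v1=-4 v2=3
Collision at t=3: particles 0 and 1 swap velocities; positions: p0=5 p1=5 p2=17; velocities now: v0=-4 v1=-2 v2=3

Answer: 0,1 1,2 0,1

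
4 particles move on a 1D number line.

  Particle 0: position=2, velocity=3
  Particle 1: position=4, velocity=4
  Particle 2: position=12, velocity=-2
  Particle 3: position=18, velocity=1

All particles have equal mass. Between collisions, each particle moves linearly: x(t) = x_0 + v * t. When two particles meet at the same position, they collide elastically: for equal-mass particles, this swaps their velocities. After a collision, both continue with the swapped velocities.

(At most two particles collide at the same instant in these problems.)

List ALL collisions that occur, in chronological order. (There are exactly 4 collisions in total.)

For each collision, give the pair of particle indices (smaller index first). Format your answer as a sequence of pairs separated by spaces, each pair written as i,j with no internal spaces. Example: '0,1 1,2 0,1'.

Collision at t=4/3: particles 1 and 2 swap velocities; positions: p0=6 p1=28/3 p2=28/3 p3=58/3; velocities now: v0=3 v1=-2 v2=4 v3=1
Collision at t=2: particles 0 and 1 swap velocities; positions: p0=8 p1=8 p2=12 p3=20; velocities now: v0=-2 v1=3 v2=4 v3=1
Collision at t=14/3: particles 2 and 3 swap velocities; positions: p0=8/3 p1=16 p2=68/3 p3=68/3; velocities now: v0=-2 v1=3 v2=1 v3=4
Collision at t=8: particles 1 and 2 swap velocities; positions: p0=-4 p1=26 p2=26 p3=36; velocities now: v0=-2 v1=1 v2=3 v3=4

Answer: 1,2 0,1 2,3 1,2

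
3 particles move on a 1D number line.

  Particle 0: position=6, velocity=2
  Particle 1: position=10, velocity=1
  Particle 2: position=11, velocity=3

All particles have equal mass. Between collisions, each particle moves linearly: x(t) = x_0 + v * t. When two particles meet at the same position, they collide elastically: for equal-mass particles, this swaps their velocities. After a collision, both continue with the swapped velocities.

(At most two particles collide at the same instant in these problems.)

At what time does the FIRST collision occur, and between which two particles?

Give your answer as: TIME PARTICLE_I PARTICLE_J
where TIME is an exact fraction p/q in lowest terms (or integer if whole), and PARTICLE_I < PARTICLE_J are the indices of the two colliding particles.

Answer: 4 0 1

Derivation:
Pair (0,1): pos 6,10 vel 2,1 -> gap=4, closing at 1/unit, collide at t=4
Pair (1,2): pos 10,11 vel 1,3 -> not approaching (rel speed -2 <= 0)
Earliest collision: t=4 between 0 and 1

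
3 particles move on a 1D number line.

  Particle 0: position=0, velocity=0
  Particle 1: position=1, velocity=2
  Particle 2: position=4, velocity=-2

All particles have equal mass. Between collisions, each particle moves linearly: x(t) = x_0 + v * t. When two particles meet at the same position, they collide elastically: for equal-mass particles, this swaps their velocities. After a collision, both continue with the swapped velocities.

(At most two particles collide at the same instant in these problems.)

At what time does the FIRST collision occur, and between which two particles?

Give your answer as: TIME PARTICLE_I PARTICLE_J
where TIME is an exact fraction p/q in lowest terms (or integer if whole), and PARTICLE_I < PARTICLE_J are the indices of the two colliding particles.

Answer: 3/4 1 2

Derivation:
Pair (0,1): pos 0,1 vel 0,2 -> not approaching (rel speed -2 <= 0)
Pair (1,2): pos 1,4 vel 2,-2 -> gap=3, closing at 4/unit, collide at t=3/4
Earliest collision: t=3/4 between 1 and 2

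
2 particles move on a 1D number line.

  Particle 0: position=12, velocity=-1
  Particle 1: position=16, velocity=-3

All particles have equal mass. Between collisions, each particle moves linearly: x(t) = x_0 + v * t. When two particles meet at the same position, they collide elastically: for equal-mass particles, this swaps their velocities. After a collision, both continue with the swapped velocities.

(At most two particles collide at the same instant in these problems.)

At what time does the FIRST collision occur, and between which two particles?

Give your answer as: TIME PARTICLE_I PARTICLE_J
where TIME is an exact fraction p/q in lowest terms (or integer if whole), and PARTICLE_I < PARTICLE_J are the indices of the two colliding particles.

Answer: 2 0 1

Derivation:
Pair (0,1): pos 12,16 vel -1,-3 -> gap=4, closing at 2/unit, collide at t=2
Earliest collision: t=2 between 0 and 1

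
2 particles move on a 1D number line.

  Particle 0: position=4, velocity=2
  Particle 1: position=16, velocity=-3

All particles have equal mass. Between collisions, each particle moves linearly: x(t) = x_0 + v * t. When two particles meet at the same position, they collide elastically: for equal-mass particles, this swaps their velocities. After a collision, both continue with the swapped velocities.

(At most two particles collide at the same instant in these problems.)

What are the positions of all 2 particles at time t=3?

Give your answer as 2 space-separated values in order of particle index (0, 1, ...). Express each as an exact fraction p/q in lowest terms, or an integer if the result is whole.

Answer: 7 10

Derivation:
Collision at t=12/5: particles 0 and 1 swap velocities; positions: p0=44/5 p1=44/5; velocities now: v0=-3 v1=2
Advance to t=3 (no further collisions before then); velocities: v0=-3 v1=2; positions = 7 10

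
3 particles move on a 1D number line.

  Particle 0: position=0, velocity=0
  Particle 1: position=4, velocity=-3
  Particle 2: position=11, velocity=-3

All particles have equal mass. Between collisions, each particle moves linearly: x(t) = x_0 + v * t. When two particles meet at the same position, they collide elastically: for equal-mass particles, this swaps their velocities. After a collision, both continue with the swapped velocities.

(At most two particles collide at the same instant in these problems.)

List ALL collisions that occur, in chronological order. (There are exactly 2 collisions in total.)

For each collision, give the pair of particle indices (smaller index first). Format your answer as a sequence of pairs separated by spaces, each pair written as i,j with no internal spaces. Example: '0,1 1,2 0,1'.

Answer: 0,1 1,2

Derivation:
Collision at t=4/3: particles 0 and 1 swap velocities; positions: p0=0 p1=0 p2=7; velocities now: v0=-3 v1=0 v2=-3
Collision at t=11/3: particles 1 and 2 swap velocities; positions: p0=-7 p1=0 p2=0; velocities now: v0=-3 v1=-3 v2=0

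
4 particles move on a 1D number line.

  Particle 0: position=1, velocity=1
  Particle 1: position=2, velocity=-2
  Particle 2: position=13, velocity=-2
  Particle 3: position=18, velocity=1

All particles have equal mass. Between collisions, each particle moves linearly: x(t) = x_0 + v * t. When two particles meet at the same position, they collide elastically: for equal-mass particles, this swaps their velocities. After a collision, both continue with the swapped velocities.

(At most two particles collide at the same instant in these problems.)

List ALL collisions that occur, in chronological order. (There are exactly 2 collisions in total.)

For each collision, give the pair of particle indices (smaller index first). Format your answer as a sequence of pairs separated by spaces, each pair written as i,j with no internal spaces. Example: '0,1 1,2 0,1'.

Answer: 0,1 1,2

Derivation:
Collision at t=1/3: particles 0 and 1 swap velocities; positions: p0=4/3 p1=4/3 p2=37/3 p3=55/3; velocities now: v0=-2 v1=1 v2=-2 v3=1
Collision at t=4: particles 1 and 2 swap velocities; positions: p0=-6 p1=5 p2=5 p3=22; velocities now: v0=-2 v1=-2 v2=1 v3=1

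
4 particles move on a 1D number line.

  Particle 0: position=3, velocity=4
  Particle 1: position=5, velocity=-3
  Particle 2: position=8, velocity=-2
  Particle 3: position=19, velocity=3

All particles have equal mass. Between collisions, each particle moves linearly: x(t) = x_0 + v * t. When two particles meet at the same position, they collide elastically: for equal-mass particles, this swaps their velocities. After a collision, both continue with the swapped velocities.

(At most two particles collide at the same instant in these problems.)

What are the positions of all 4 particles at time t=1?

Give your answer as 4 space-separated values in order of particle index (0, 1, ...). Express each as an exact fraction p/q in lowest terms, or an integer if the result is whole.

Answer: 2 6 7 22

Derivation:
Collision at t=2/7: particles 0 and 1 swap velocities; positions: p0=29/7 p1=29/7 p2=52/7 p3=139/7; velocities now: v0=-3 v1=4 v2=-2 v3=3
Collision at t=5/6: particles 1 and 2 swap velocities; positions: p0=5/2 p1=19/3 p2=19/3 p3=43/2; velocities now: v0=-3 v1=-2 v2=4 v3=3
Advance to t=1 (no further collisions before then); velocities: v0=-3 v1=-2 v2=4 v3=3; positions = 2 6 7 22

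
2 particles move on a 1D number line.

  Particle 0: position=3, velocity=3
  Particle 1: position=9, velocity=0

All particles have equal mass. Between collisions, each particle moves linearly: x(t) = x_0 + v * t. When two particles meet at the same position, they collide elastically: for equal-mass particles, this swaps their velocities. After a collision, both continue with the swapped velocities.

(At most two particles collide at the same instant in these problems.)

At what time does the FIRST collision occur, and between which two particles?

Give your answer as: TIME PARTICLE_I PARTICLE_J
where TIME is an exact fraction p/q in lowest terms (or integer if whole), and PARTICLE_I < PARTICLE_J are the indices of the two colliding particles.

Pair (0,1): pos 3,9 vel 3,0 -> gap=6, closing at 3/unit, collide at t=2
Earliest collision: t=2 between 0 and 1

Answer: 2 0 1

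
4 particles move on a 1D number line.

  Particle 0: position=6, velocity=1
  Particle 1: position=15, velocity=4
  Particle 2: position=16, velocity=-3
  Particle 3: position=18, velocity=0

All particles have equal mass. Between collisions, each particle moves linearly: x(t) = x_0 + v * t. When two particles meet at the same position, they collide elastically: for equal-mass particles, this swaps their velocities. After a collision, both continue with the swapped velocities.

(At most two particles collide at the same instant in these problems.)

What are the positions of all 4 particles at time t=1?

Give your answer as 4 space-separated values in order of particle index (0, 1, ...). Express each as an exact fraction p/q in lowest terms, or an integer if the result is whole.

Collision at t=1/7: particles 1 and 2 swap velocities; positions: p0=43/7 p1=109/7 p2=109/7 p3=18; velocities now: v0=1 v1=-3 v2=4 v3=0
Collision at t=3/4: particles 2 and 3 swap velocities; positions: p0=27/4 p1=55/4 p2=18 p3=18; velocities now: v0=1 v1=-3 v2=0 v3=4
Advance to t=1 (no further collisions before then); velocities: v0=1 v1=-3 v2=0 v3=4; positions = 7 13 18 19

Answer: 7 13 18 19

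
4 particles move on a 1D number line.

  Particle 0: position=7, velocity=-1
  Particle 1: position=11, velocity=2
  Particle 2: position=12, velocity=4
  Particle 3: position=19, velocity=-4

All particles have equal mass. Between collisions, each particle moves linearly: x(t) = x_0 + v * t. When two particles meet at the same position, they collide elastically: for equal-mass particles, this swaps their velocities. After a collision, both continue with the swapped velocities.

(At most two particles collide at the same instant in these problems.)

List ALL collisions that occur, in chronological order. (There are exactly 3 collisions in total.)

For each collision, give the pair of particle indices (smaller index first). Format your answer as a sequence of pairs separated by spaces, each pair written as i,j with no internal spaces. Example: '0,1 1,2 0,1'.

Answer: 2,3 1,2 0,1

Derivation:
Collision at t=7/8: particles 2 and 3 swap velocities; positions: p0=49/8 p1=51/4 p2=31/2 p3=31/2; velocities now: v0=-1 v1=2 v2=-4 v3=4
Collision at t=4/3: particles 1 and 2 swap velocities; positions: p0=17/3 p1=41/3 p2=41/3 p3=52/3; velocities now: v0=-1 v1=-4 v2=2 v3=4
Collision at t=4: particles 0 and 1 swap velocities; positions: p0=3 p1=3 p2=19 p3=28; velocities now: v0=-4 v1=-1 v2=2 v3=4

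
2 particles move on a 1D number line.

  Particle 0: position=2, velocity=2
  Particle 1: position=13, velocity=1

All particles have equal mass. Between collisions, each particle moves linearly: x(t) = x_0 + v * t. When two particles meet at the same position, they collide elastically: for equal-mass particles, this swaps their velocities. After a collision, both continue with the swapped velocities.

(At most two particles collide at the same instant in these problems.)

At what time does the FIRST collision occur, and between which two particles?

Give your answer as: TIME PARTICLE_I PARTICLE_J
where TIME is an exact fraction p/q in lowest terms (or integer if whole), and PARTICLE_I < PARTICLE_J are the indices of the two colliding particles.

Pair (0,1): pos 2,13 vel 2,1 -> gap=11, closing at 1/unit, collide at t=11
Earliest collision: t=11 between 0 and 1

Answer: 11 0 1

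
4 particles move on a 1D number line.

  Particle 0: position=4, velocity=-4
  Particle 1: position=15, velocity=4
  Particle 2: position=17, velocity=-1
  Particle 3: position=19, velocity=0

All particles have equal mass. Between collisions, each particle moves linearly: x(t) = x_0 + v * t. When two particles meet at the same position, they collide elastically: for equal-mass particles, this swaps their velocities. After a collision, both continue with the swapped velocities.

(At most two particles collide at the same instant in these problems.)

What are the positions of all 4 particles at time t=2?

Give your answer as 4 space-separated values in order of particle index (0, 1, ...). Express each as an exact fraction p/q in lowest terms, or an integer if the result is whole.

Collision at t=2/5: particles 1 and 2 swap velocities; positions: p0=12/5 p1=83/5 p2=83/5 p3=19; velocities now: v0=-4 v1=-1 v2=4 v3=0
Collision at t=1: particles 2 and 3 swap velocities; positions: p0=0 p1=16 p2=19 p3=19; velocities now: v0=-4 v1=-1 v2=0 v3=4
Advance to t=2 (no further collisions before then); velocities: v0=-4 v1=-1 v2=0 v3=4; positions = -4 15 19 23

Answer: -4 15 19 23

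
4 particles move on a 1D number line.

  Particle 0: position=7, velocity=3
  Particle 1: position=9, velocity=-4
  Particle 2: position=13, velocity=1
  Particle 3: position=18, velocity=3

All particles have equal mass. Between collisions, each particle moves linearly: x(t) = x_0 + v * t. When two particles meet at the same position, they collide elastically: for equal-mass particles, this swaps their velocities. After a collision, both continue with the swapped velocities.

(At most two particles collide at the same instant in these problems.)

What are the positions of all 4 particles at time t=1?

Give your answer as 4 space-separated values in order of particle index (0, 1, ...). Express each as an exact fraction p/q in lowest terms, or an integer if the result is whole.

Answer: 5 10 14 21

Derivation:
Collision at t=2/7: particles 0 and 1 swap velocities; positions: p0=55/7 p1=55/7 p2=93/7 p3=132/7; velocities now: v0=-4 v1=3 v2=1 v3=3
Advance to t=1 (no further collisions before then); velocities: v0=-4 v1=3 v2=1 v3=3; positions = 5 10 14 21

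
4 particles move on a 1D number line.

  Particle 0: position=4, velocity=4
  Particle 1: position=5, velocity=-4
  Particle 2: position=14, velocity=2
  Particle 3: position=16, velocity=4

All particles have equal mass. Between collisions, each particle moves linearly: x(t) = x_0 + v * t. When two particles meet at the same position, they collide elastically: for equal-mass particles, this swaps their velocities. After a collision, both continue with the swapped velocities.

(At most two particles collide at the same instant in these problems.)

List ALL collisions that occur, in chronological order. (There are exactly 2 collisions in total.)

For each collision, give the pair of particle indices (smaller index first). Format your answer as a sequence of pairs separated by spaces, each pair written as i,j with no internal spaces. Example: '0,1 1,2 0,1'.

Answer: 0,1 1,2

Derivation:
Collision at t=1/8: particles 0 and 1 swap velocities; positions: p0=9/2 p1=9/2 p2=57/4 p3=33/2; velocities now: v0=-4 v1=4 v2=2 v3=4
Collision at t=5: particles 1 and 2 swap velocities; positions: p0=-15 p1=24 p2=24 p3=36; velocities now: v0=-4 v1=2 v2=4 v3=4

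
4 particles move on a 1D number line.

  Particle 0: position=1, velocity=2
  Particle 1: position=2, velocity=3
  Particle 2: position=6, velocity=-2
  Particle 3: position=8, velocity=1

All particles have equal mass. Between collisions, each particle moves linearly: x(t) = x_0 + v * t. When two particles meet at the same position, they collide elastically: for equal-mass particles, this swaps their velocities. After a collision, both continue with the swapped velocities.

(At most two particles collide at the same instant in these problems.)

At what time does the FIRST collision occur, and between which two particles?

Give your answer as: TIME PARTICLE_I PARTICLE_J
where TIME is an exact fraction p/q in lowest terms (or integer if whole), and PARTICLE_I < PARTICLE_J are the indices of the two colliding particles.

Answer: 4/5 1 2

Derivation:
Pair (0,1): pos 1,2 vel 2,3 -> not approaching (rel speed -1 <= 0)
Pair (1,2): pos 2,6 vel 3,-2 -> gap=4, closing at 5/unit, collide at t=4/5
Pair (2,3): pos 6,8 vel -2,1 -> not approaching (rel speed -3 <= 0)
Earliest collision: t=4/5 between 1 and 2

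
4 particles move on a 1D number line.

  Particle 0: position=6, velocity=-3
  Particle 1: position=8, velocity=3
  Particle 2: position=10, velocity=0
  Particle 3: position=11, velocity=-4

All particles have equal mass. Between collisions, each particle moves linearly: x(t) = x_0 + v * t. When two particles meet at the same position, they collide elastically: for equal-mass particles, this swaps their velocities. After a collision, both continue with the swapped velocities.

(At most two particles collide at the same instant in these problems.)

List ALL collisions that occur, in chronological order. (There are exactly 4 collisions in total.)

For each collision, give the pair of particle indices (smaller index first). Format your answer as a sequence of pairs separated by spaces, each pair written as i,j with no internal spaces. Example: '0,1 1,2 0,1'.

Collision at t=1/4: particles 2 and 3 swap velocities; positions: p0=21/4 p1=35/4 p2=10 p3=10; velocities now: v0=-3 v1=3 v2=-4 v3=0
Collision at t=3/7: particles 1 and 2 swap velocities; positions: p0=33/7 p1=65/7 p2=65/7 p3=10; velocities now: v0=-3 v1=-4 v2=3 v3=0
Collision at t=2/3: particles 2 and 3 swap velocities; positions: p0=4 p1=25/3 p2=10 p3=10; velocities now: v0=-3 v1=-4 v2=0 v3=3
Collision at t=5: particles 0 and 1 swap velocities; positions: p0=-9 p1=-9 p2=10 p3=23; velocities now: v0=-4 v1=-3 v2=0 v3=3

Answer: 2,3 1,2 2,3 0,1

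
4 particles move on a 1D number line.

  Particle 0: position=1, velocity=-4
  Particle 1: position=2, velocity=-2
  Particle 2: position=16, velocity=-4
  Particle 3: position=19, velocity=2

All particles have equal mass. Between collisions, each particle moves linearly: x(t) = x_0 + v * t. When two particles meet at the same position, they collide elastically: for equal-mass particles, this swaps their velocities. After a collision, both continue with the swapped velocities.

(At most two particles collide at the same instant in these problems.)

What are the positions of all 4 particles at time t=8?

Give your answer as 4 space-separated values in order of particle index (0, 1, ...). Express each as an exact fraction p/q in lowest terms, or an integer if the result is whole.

Collision at t=7: particles 1 and 2 swap velocities; positions: p0=-27 p1=-12 p2=-12 p3=33; velocities now: v0=-4 v1=-4 v2=-2 v3=2
Advance to t=8 (no further collisions before then); velocities: v0=-4 v1=-4 v2=-2 v3=2; positions = -31 -16 -14 35

Answer: -31 -16 -14 35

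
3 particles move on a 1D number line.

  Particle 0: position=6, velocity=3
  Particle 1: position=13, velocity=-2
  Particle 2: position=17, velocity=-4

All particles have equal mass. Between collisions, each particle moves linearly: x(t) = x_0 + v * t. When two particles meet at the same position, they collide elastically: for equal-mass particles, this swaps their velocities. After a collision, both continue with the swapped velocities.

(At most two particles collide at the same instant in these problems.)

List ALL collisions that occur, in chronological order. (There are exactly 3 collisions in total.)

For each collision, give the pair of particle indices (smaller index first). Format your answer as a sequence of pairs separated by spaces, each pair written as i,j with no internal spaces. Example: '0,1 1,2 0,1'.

Answer: 0,1 1,2 0,1

Derivation:
Collision at t=7/5: particles 0 and 1 swap velocities; positions: p0=51/5 p1=51/5 p2=57/5; velocities now: v0=-2 v1=3 v2=-4
Collision at t=11/7: particles 1 and 2 swap velocities; positions: p0=69/7 p1=75/7 p2=75/7; velocities now: v0=-2 v1=-4 v2=3
Collision at t=2: particles 0 and 1 swap velocities; positions: p0=9 p1=9 p2=12; velocities now: v0=-4 v1=-2 v2=3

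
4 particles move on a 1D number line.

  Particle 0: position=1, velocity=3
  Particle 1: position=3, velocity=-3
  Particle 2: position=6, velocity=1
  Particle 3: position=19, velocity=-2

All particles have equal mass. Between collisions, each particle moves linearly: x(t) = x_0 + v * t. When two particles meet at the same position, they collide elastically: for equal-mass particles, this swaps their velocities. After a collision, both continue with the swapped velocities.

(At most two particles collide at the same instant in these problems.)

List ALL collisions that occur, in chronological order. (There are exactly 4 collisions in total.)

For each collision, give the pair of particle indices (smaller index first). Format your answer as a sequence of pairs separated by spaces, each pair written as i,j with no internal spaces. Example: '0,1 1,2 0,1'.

Collision at t=1/3: particles 0 and 1 swap velocities; positions: p0=2 p1=2 p2=19/3 p3=55/3; velocities now: v0=-3 v1=3 v2=1 v3=-2
Collision at t=5/2: particles 1 and 2 swap velocities; positions: p0=-9/2 p1=17/2 p2=17/2 p3=14; velocities now: v0=-3 v1=1 v2=3 v3=-2
Collision at t=18/5: particles 2 and 3 swap velocities; positions: p0=-39/5 p1=48/5 p2=59/5 p3=59/5; velocities now: v0=-3 v1=1 v2=-2 v3=3
Collision at t=13/3: particles 1 and 2 swap velocities; positions: p0=-10 p1=31/3 p2=31/3 p3=14; velocities now: v0=-3 v1=-2 v2=1 v3=3

Answer: 0,1 1,2 2,3 1,2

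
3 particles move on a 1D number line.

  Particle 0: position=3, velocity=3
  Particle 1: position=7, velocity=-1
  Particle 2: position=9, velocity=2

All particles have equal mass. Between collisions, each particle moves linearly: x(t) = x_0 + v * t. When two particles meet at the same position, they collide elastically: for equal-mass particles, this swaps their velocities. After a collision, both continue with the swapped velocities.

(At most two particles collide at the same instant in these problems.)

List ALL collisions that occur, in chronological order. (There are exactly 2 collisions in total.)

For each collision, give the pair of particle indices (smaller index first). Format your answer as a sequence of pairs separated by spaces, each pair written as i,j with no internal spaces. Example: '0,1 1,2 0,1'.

Collision at t=1: particles 0 and 1 swap velocities; positions: p0=6 p1=6 p2=11; velocities now: v0=-1 v1=3 v2=2
Collision at t=6: particles 1 and 2 swap velocities; positions: p0=1 p1=21 p2=21; velocities now: v0=-1 v1=2 v2=3

Answer: 0,1 1,2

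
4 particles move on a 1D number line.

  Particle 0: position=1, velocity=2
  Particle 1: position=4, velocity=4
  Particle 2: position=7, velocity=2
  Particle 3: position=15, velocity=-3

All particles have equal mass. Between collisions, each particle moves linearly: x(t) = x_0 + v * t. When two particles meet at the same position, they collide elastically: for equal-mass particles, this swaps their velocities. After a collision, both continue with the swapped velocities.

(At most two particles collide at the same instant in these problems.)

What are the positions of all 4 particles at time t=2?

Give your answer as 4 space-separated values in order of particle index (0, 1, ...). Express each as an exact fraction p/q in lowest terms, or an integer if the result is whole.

Answer: 5 9 11 12

Derivation:
Collision at t=3/2: particles 1 and 2 swap velocities; positions: p0=4 p1=10 p2=10 p3=21/2; velocities now: v0=2 v1=2 v2=4 v3=-3
Collision at t=11/7: particles 2 and 3 swap velocities; positions: p0=29/7 p1=71/7 p2=72/7 p3=72/7; velocities now: v0=2 v1=2 v2=-3 v3=4
Collision at t=8/5: particles 1 and 2 swap velocities; positions: p0=21/5 p1=51/5 p2=51/5 p3=52/5; velocities now: v0=2 v1=-3 v2=2 v3=4
Advance to t=2 (no further collisions before then); velocities: v0=2 v1=-3 v2=2 v3=4; positions = 5 9 11 12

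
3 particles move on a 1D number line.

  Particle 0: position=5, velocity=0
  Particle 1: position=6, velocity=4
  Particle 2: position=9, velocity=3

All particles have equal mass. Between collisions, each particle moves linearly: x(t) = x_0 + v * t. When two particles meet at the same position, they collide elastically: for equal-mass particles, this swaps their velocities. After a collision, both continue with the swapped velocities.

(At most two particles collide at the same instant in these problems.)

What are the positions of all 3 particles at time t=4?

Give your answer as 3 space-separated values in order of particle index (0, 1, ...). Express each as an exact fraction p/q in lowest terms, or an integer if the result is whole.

Answer: 5 21 22

Derivation:
Collision at t=3: particles 1 and 2 swap velocities; positions: p0=5 p1=18 p2=18; velocities now: v0=0 v1=3 v2=4
Advance to t=4 (no further collisions before then); velocities: v0=0 v1=3 v2=4; positions = 5 21 22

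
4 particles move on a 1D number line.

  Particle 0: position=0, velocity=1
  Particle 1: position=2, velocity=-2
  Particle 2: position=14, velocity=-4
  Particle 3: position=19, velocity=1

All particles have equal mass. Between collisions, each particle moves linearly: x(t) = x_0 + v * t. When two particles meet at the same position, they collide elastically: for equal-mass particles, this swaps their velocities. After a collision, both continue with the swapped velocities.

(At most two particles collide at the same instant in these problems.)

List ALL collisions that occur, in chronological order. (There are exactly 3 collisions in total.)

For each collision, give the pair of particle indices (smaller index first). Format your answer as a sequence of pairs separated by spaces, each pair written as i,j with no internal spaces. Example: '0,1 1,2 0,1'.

Answer: 0,1 1,2 0,1

Derivation:
Collision at t=2/3: particles 0 and 1 swap velocities; positions: p0=2/3 p1=2/3 p2=34/3 p3=59/3; velocities now: v0=-2 v1=1 v2=-4 v3=1
Collision at t=14/5: particles 1 and 2 swap velocities; positions: p0=-18/5 p1=14/5 p2=14/5 p3=109/5; velocities now: v0=-2 v1=-4 v2=1 v3=1
Collision at t=6: particles 0 and 1 swap velocities; positions: p0=-10 p1=-10 p2=6 p3=25; velocities now: v0=-4 v1=-2 v2=1 v3=1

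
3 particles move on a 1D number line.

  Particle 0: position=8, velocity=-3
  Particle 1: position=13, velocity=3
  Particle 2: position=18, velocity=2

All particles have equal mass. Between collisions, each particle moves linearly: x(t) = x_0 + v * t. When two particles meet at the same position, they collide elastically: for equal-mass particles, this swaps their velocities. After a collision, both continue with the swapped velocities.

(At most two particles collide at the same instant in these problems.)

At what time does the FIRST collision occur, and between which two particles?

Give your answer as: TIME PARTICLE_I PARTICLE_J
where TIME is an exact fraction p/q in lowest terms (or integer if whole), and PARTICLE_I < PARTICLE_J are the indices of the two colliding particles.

Answer: 5 1 2

Derivation:
Pair (0,1): pos 8,13 vel -3,3 -> not approaching (rel speed -6 <= 0)
Pair (1,2): pos 13,18 vel 3,2 -> gap=5, closing at 1/unit, collide at t=5
Earliest collision: t=5 between 1 and 2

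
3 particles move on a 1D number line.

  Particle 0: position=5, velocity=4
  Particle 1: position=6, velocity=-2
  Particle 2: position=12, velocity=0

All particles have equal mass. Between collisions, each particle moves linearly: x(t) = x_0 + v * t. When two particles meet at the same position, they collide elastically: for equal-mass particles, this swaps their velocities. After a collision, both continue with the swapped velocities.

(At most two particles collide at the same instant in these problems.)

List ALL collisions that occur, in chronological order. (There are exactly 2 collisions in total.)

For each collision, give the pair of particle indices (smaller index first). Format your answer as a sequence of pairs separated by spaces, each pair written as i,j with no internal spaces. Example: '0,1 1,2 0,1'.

Collision at t=1/6: particles 0 and 1 swap velocities; positions: p0=17/3 p1=17/3 p2=12; velocities now: v0=-2 v1=4 v2=0
Collision at t=7/4: particles 1 and 2 swap velocities; positions: p0=5/2 p1=12 p2=12; velocities now: v0=-2 v1=0 v2=4

Answer: 0,1 1,2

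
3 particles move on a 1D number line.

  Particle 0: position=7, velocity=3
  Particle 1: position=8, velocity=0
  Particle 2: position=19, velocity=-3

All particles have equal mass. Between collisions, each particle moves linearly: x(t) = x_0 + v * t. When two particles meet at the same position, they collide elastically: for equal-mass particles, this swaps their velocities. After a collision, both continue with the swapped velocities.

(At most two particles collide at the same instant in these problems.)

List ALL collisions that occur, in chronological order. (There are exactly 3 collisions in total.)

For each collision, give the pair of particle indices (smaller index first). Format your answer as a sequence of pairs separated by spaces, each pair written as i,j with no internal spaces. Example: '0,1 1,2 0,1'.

Answer: 0,1 1,2 0,1

Derivation:
Collision at t=1/3: particles 0 and 1 swap velocities; positions: p0=8 p1=8 p2=18; velocities now: v0=0 v1=3 v2=-3
Collision at t=2: particles 1 and 2 swap velocities; positions: p0=8 p1=13 p2=13; velocities now: v0=0 v1=-3 v2=3
Collision at t=11/3: particles 0 and 1 swap velocities; positions: p0=8 p1=8 p2=18; velocities now: v0=-3 v1=0 v2=3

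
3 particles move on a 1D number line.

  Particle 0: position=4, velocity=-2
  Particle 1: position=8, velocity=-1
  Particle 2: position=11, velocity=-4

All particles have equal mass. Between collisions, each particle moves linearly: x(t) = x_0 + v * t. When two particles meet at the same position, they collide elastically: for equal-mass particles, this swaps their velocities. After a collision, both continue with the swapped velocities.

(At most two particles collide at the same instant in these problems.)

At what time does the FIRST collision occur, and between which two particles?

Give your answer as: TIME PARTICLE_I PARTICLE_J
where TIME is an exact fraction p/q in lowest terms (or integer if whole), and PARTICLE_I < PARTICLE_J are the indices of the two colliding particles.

Answer: 1 1 2

Derivation:
Pair (0,1): pos 4,8 vel -2,-1 -> not approaching (rel speed -1 <= 0)
Pair (1,2): pos 8,11 vel -1,-4 -> gap=3, closing at 3/unit, collide at t=1
Earliest collision: t=1 between 1 and 2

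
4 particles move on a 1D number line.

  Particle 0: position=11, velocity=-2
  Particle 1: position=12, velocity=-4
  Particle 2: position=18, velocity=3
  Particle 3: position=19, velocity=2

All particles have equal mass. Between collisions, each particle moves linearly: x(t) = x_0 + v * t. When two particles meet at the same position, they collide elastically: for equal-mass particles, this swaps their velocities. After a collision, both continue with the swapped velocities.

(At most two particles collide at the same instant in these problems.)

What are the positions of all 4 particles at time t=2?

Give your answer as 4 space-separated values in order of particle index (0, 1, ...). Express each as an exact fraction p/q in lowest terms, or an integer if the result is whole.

Collision at t=1/2: particles 0 and 1 swap velocities; positions: p0=10 p1=10 p2=39/2 p3=20; velocities now: v0=-4 v1=-2 v2=3 v3=2
Collision at t=1: particles 2 and 3 swap velocities; positions: p0=8 p1=9 p2=21 p3=21; velocities now: v0=-4 v1=-2 v2=2 v3=3
Advance to t=2 (no further collisions before then); velocities: v0=-4 v1=-2 v2=2 v3=3; positions = 4 7 23 24

Answer: 4 7 23 24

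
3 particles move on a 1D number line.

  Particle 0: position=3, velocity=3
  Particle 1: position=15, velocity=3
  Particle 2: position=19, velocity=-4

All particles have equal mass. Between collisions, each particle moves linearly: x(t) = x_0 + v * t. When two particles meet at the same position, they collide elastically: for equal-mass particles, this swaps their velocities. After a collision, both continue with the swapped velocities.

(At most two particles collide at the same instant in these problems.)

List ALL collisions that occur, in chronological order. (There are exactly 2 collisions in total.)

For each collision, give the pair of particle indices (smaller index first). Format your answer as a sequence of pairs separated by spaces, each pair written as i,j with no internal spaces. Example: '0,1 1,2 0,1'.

Collision at t=4/7: particles 1 and 2 swap velocities; positions: p0=33/7 p1=117/7 p2=117/7; velocities now: v0=3 v1=-4 v2=3
Collision at t=16/7: particles 0 and 1 swap velocities; positions: p0=69/7 p1=69/7 p2=153/7; velocities now: v0=-4 v1=3 v2=3

Answer: 1,2 0,1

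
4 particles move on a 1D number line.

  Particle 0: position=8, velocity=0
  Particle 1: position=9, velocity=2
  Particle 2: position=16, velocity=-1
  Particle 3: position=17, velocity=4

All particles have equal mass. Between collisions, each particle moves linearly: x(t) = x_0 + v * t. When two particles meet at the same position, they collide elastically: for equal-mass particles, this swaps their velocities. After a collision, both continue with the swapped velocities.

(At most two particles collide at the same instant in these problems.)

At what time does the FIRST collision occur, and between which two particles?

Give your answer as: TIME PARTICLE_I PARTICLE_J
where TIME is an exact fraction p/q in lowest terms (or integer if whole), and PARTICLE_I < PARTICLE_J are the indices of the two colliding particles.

Pair (0,1): pos 8,9 vel 0,2 -> not approaching (rel speed -2 <= 0)
Pair (1,2): pos 9,16 vel 2,-1 -> gap=7, closing at 3/unit, collide at t=7/3
Pair (2,3): pos 16,17 vel -1,4 -> not approaching (rel speed -5 <= 0)
Earliest collision: t=7/3 between 1 and 2

Answer: 7/3 1 2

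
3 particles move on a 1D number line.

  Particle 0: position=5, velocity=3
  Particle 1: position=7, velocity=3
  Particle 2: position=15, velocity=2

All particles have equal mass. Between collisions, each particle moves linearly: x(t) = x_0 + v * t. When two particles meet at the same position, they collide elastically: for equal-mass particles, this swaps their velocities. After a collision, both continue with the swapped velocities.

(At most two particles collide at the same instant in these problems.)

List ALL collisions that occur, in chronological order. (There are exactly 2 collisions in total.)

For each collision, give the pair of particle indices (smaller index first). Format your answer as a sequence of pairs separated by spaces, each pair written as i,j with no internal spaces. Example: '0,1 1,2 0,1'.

Collision at t=8: particles 1 and 2 swap velocities; positions: p0=29 p1=31 p2=31; velocities now: v0=3 v1=2 v2=3
Collision at t=10: particles 0 and 1 swap velocities; positions: p0=35 p1=35 p2=37; velocities now: v0=2 v1=3 v2=3

Answer: 1,2 0,1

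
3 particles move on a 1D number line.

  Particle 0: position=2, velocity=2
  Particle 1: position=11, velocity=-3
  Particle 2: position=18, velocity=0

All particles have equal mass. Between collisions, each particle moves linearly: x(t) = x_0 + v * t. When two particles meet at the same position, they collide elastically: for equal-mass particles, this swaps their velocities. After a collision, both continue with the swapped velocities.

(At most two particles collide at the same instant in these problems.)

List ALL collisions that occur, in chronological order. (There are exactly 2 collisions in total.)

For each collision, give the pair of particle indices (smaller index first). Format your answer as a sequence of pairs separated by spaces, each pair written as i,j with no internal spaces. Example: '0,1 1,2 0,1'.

Collision at t=9/5: particles 0 and 1 swap velocities; positions: p0=28/5 p1=28/5 p2=18; velocities now: v0=-3 v1=2 v2=0
Collision at t=8: particles 1 and 2 swap velocities; positions: p0=-13 p1=18 p2=18; velocities now: v0=-3 v1=0 v2=2

Answer: 0,1 1,2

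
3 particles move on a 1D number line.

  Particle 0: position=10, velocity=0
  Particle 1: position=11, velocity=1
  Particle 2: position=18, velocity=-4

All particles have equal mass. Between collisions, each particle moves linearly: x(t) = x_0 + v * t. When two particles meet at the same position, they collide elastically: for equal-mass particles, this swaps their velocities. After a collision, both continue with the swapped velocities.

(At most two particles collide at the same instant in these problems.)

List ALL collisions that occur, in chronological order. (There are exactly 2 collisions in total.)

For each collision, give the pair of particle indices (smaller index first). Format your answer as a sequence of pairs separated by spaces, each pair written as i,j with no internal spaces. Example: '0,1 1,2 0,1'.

Collision at t=7/5: particles 1 and 2 swap velocities; positions: p0=10 p1=62/5 p2=62/5; velocities now: v0=0 v1=-4 v2=1
Collision at t=2: particles 0 and 1 swap velocities; positions: p0=10 p1=10 p2=13; velocities now: v0=-4 v1=0 v2=1

Answer: 1,2 0,1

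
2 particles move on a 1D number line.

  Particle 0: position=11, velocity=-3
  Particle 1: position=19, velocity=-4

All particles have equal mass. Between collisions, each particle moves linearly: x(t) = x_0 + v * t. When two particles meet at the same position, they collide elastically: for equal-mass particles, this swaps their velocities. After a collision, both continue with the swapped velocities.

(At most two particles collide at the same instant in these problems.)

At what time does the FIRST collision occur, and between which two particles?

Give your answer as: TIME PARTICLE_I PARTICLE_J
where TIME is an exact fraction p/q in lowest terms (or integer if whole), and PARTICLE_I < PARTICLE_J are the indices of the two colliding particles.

Pair (0,1): pos 11,19 vel -3,-4 -> gap=8, closing at 1/unit, collide at t=8
Earliest collision: t=8 between 0 and 1

Answer: 8 0 1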